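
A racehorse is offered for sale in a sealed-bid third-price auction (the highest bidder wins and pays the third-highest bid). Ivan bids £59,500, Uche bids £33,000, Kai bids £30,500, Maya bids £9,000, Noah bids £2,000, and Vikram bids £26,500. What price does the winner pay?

The winner pays £30,500.

Bids in descending order: Ivan £59,500; Uche £33,000; Kai £30,500; Vikram £26,500; Maya £9,000; Noah £2,000.
Ivan is the highest bidder, so Ivan wins.
Under the third-price rule, the price is the third-highest bid: £30,500.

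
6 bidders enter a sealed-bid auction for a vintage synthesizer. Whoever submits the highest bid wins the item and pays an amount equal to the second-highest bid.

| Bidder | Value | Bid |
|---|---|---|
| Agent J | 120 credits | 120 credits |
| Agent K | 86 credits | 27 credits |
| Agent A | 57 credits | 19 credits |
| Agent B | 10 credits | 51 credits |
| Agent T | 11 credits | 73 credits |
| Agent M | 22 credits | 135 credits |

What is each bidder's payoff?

Ordered from highest: Agent M 135 credits, then Agent J 120 credits, then Agent T 73 credits, then Agent B 51 credits, then Agent K 27 credits, then Agent A 19 credits.
Agent M has the top bid and wins; the price is the second-highest bid, 120 credits.
Agent M's payoff = 22 credits − 120 credits = -98 credits. All other bidders lose, so their payoff is 0.

Agent J 0 credits, Agent K 0 credits, Agent A 0 credits, Agent B 0 credits, Agent T 0 credits, Agent M -98 credits.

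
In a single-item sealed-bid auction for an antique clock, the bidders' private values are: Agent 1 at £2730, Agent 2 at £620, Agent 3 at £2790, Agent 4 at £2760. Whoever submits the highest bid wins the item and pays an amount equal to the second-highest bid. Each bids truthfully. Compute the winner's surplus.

Sorted high to low: Agent 3 £2790; Agent 4 £2760; Agent 1 £2730; Agent 2 £620.
Agent 3 wins with the top bid and pays the second-highest, £2760.
Surplus = £2790 − £2760 = £30.

Winner's surplus: £30.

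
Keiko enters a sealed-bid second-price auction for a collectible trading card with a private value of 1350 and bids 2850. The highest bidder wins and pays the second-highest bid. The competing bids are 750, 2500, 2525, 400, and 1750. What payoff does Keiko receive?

Keiko's payoff: -1175.

Highest competing bid: 2525.
Keiko's bid 2850 is the highest overall, so Keiko wins and pays the second-highest bid, 2525.
Payoff = value − price = 1350 − 2525 = -1175.
Overbidding won the item at a price above value — truthful bidding would have avoided this loss.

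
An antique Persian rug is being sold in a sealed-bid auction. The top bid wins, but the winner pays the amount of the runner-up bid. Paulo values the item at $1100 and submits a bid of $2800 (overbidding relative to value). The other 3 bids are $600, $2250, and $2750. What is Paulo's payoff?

Highest competing bid: $2750.
Paulo's bid $2800 is the highest overall, so Paulo wins and pays the second-highest bid, $2750.
Payoff = value − price = $1100 − $2750 = -$1650.
Overbidding won the item at a price above value — truthful bidding would have avoided this loss.

-$1650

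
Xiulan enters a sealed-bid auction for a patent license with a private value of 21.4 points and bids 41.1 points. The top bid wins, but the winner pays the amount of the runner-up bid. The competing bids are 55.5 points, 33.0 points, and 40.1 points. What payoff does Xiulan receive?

Highest competing bid: 55.5 points.
Xiulan's bid 41.1 points is not the highest, so Xiulan loses, pays nothing, and earns zero payoff.

0.0 points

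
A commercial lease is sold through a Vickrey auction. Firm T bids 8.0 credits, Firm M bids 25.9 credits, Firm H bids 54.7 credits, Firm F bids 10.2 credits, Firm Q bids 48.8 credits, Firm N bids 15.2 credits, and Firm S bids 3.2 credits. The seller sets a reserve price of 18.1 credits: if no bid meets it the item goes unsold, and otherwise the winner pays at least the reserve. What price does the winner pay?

Ordered from highest: Firm H 54.7 credits; Firm Q 48.8 credits; Firm M 25.9 credits; Firm N 15.2 credits; Firm F 10.2 credits; Firm T 8.0 credits; Firm S 3.2 credits.
Firm H has the highest bid, so Firm H wins.
The second-highest bid is 48.8 credits, which exceeds the reserve, so that sets the price.

Price paid: 48.8 credits.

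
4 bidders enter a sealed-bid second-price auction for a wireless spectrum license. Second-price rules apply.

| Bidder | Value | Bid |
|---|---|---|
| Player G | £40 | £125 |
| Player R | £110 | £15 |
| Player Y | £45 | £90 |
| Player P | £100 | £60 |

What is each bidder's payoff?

Payoffs: Player G -£50, Player R £0, Player Y £0, Player P £0.

Sorted high to low: Player G £125 > Player Y £90 > Player P £60 > Player R £15.
Player G has the top bid and wins; the price is the second-highest bid, £90.
Player G's payoff = £40 − £90 = -£50. All other bidders lose, so their payoff is 0.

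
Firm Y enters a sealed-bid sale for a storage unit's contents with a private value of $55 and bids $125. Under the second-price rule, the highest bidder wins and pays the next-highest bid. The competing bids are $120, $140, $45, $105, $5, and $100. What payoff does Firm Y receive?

Highest competing bid: $140.
Firm Y's bid $125 is not the highest, so Firm Y loses, pays nothing, and earns zero payoff.

Payoff = $0.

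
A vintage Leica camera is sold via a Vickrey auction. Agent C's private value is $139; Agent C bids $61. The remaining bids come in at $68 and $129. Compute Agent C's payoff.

Highest competing bid: $129.
Agent C's bid $61 is not the highest, so Agent C loses, pays nothing, and earns zero payoff.

$0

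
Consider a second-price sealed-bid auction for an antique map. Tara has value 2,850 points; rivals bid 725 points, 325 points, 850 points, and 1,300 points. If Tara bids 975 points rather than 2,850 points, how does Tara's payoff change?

-1,550 points

The highest competing bid is 1,300 points.
Bidding truthfully at 2,850 points: Tara has the top bid, wins, and pays the second-highest bid 1,300 points. Payoff = 2,850 points − 1,300 points = 1,550 points.
Bidding 975 points: the top bid is 1,300 points (a rival), so Tara loses. Payoff = 0 points.
Change = 0 points − 1,550 points = -1,550 points.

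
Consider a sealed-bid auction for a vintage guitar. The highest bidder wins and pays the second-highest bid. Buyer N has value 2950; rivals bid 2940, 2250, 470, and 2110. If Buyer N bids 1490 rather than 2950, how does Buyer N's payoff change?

The highest competing bid is 2940.
Bidding truthfully at 2950: Buyer N has the top bid, wins, and pays the second-highest bid 2940. Payoff = 2950 − 2940 = 10.
Bidding 1490: the top bid is 2940 (a rival), so Buyer N loses. Payoff = 0.
Change = 0 − 10 = -10.

Payoff change: -10.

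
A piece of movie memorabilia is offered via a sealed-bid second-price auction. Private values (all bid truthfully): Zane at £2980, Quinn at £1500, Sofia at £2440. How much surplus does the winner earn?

Ordered from highest: Zane £2980; Sofia £2440; Quinn £1500.
Zane wins with the top bid and pays the second-highest, £2440.
Surplus = £2980 − £2440 = £540.

£540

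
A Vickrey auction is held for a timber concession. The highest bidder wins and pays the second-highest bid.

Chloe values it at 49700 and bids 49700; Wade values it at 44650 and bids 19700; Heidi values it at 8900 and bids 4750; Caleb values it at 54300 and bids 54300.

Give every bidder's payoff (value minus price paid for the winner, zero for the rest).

Ordered from highest: Caleb 54300, then Chloe 49700, then Wade 19700, then Heidi 4750.
Caleb has the top bid and wins; the price is the second-highest bid, 49700.
Caleb's payoff = 54300 − 49700 = 4600. All other bidders lose, so their payoff is 0.

Payoffs: Chloe 0, Wade 0, Heidi 0, Caleb 4600.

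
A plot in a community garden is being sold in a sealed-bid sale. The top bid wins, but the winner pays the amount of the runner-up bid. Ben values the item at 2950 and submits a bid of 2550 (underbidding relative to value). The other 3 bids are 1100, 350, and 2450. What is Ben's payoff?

Payoff = 500.

Highest competing bid: 2450.
Ben's bid 2550 is the highest overall, so Ben wins and pays the second-highest bid, 2450.
Payoff = value − price = 2950 − 2450 = 500.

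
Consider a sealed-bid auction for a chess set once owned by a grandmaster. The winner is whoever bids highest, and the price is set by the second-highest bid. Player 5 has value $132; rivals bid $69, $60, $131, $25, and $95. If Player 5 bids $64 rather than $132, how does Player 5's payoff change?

The highest competing bid is $131.
Bidding truthfully at $132: Player 5 has the top bid, wins, and pays the second-highest bid $131. Payoff = $132 − $131 = $1.
Bidding $64: the top bid is $131 (a rival), so Player 5 loses. Payoff = $0.
Change = $0 − $1 = -$1.
This is the dominant-strategy logic: truthful bidding weakly beats any alternative.

-$1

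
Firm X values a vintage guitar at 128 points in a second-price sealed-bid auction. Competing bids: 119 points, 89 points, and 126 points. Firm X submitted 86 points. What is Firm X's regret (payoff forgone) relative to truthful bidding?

Regret: 2 points.

The highest competing bid is 126 points.
Bidding truthfully at 128 points: Firm X has the top bid, wins, and pays the second-highest bid 126 points. Payoff = 128 points − 126 points = 2 points.
Bidding 86 points: the top bid is 126 points (a rival), so Firm X loses. Payoff = 0 points.
Regret = truthful payoff − actual payoff = 2 points − 0 points = 2 points.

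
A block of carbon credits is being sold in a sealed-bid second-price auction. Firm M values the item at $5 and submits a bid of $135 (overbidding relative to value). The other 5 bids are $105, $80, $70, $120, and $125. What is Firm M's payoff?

-$120

Highest competing bid: $125.
Firm M's bid $135 is the highest overall, so Firm M wins and pays the second-highest bid, $125.
Payoff = value − price = $5 − $125 = -$120.
Overbidding won the item at a price above value — truthful bidding would have avoided this loss.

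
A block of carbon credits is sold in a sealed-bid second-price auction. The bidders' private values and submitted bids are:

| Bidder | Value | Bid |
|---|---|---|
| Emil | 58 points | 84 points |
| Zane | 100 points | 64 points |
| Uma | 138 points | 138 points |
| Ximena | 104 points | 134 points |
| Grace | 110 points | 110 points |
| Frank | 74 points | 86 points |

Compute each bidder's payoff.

Payoffs: Emil 0 points, Zane 0 points, Uma 4 points, Ximena 0 points, Grace 0 points, Frank 0 points.

Ranking the bids: Uma 138 points > Ximena 134 points > Grace 110 points > Frank 86 points > Emil 84 points > Zane 64 points.
Uma has the top bid and wins; the price is the second-highest bid, 134 points.
Uma's payoff = 138 points − 134 points = 4 points. All other bidders lose, so their payoff is 0.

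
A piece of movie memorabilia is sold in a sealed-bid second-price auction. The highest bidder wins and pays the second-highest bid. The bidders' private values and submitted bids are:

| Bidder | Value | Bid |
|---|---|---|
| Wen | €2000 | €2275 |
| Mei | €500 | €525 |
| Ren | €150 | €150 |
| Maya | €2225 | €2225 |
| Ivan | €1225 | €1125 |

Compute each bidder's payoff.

Payoffs: Wen -€225, Mei €0, Ren €0, Maya €0, Ivan €0.

Bids in descending order: Wen €2275, then Maya €2225, then Ivan €1125, then Mei €525, then Ren €150.
Wen has the top bid and wins; the price is the second-highest bid, €2225.
Wen's payoff = €2000 − €2225 = -€225. All other bidders lose, so their payoff is 0.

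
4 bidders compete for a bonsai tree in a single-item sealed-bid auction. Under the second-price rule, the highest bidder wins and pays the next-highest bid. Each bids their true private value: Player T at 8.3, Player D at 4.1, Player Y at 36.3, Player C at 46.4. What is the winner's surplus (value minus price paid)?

Sorted high to low: Player C 46.4; Player Y 36.3; Player T 8.3; Player D 4.1.
Player C wins with the top bid and pays the second-highest, 36.3.
Surplus = 46.4 − 36.3 = 10.1.

Winner's surplus: 10.1.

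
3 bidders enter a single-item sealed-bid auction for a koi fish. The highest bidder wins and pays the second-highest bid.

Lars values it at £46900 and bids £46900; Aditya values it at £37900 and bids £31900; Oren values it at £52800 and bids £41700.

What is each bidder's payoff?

Payoffs: Lars £5200, Aditya £0, Oren £0.

Bids in descending order: Lars £46900 > Oren £41700 > Aditya £31900.
Lars has the top bid and wins; the price is the second-highest bid, £41700.
Lars's payoff = £46900 − £41700 = £5200. All other bidders lose, so their payoff is 0.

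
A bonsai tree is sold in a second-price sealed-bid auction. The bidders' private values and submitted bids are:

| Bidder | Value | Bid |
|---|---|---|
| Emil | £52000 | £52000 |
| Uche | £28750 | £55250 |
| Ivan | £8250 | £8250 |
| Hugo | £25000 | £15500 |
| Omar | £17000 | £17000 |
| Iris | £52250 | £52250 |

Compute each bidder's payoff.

Emil £0, Uche -£23500, Ivan £0, Hugo £0, Omar £0, Iris £0.

Ranking the bids: Uche £55250 > Iris £52250 > Emil £52000 > Omar £17000 > Hugo £15500 > Ivan £8250.
Uche has the top bid and wins; the price is the second-highest bid, £52250.
Uche's payoff = £28750 − £52250 = -£23500. All other bidders lose, so their payoff is 0.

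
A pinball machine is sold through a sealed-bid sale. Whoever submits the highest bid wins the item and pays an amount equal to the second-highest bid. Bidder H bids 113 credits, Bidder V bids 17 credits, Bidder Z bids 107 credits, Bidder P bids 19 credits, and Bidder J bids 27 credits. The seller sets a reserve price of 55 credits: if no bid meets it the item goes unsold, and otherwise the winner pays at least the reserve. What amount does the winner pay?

Ordered from highest: Bidder H 113 credits, then Bidder Z 107 credits, then Bidder J 27 credits, then Bidder P 19 credits, then Bidder V 17 credits.
Bidder H has the highest bid, so Bidder H wins.
The second-highest bid is 107 credits, which exceeds the reserve, so that sets the price.

Price paid: 107 credits.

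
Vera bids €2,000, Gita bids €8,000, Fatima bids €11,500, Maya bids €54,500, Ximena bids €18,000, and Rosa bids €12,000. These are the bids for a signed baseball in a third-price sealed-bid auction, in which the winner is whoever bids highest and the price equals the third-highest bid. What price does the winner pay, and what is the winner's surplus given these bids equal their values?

Ranking the bids: Maya €54,500; Ximena €18,000; Rosa €12,000; Fatima €11,500; Gita €8,000; Vera €2,000.
Maya is the highest bidder, so Maya wins.
Under the third-price rule, the price is the third-highest bid: €12,000.
Surplus = €54,500 − €12,000 = €42,500.

The winner pays €12,000 for a surplus of €42,500.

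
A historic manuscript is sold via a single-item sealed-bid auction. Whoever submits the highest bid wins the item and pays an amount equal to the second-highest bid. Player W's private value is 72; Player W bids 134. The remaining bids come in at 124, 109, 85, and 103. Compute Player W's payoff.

Highest competing bid: 124.
Player W's bid 134 is the highest overall, so Player W wins and pays the second-highest bid, 124.
Payoff = value − price = 72 − 124 = -52.

-52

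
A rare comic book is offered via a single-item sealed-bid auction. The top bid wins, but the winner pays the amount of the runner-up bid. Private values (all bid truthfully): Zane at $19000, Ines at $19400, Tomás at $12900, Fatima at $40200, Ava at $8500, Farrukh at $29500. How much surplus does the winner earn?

Ordered from highest: Fatima $40200; Farrukh $29500; Ines $19400; Zane $19000; Tomás $12900; Ava $8500.
Fatima wins with the top bid and pays the second-highest, $29500.
Surplus = $40200 − $29500 = $10700.

Winner's surplus: $10700.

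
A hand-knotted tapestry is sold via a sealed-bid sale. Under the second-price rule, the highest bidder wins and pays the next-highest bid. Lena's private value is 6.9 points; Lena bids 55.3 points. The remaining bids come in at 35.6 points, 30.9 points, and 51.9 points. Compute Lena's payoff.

Highest competing bid: 51.9 points.
Lena's bid 55.3 points is the highest overall, so Lena wins and pays the second-highest bid, 51.9 points.
Payoff = value − price = 6.9 points − 51.9 points = -45.0 points.
Overbidding won the item at a price above value — truthful bidding would have avoided this loss.

-45.0 points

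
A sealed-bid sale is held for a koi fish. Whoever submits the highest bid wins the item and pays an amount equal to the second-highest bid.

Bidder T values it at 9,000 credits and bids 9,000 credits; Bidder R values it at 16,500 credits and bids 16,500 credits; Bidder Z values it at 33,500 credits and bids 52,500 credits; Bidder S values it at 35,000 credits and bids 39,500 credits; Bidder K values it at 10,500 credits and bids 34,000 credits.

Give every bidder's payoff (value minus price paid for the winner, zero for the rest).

Bidder T 0 credits, Bidder R 0 credits, Bidder Z -6,000 credits, Bidder S 0 credits, Bidder K 0 credits.

Ordered from highest: Bidder Z 52,500 credits; Bidder S 39,500 credits; Bidder K 34,000 credits; Bidder R 16,500 credits; Bidder T 9,000 credits.
Bidder Z has the top bid and wins; the price is the second-highest bid, 39,500 credits.
Bidder Z's payoff = 33,500 credits − 39,500 credits = -6,000 credits. All other bidders lose, so their payoff is 0.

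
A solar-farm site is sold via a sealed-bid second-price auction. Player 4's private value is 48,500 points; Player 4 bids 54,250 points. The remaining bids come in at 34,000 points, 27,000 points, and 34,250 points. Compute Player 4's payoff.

The bidder's payoff: 14,250 points.

Highest competing bid: 34,250 points.
Player 4's bid 54,250 points is the highest overall, so Player 4 wins and pays the second-highest bid, 34,250 points.
Payoff = value − price = 48,500 points − 34,250 points = 14,250 points.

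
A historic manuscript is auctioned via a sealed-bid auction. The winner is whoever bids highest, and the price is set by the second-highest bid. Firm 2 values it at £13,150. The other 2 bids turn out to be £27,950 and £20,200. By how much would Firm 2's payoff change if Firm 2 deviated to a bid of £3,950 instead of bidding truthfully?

£0

The highest competing bid is £27,950.
Bidding truthfully at £13,150: the top bid is £27,950 (a rival), so Firm 2 loses. Payoff = £0.
Bidding £3,950: the top bid is £27,950 (a rival), so Firm 2 loses. Payoff = £0.
Change = £0 − £0 = £0.
The bid only affects whether you win, not the price — here both bids land on the same side of the top rival bid, so the deviation is payoff-neutral.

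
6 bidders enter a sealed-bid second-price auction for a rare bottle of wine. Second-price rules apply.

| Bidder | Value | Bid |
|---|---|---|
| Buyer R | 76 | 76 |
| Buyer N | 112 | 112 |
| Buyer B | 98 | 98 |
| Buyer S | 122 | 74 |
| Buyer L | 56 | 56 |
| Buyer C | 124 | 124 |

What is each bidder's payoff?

Buyer R 0, Buyer N 0, Buyer B 0, Buyer S 0, Buyer L 0, Buyer C 12.

Ranking the bids: Buyer C 124, then Buyer N 112, then Buyer B 98, then Buyer R 76, then Buyer S 74, then Buyer L 56.
Buyer C has the top bid and wins; the price is the second-highest bid, 112.
Buyer C's payoff = 124 − 112 = 12. All other bidders lose, so their payoff is 0.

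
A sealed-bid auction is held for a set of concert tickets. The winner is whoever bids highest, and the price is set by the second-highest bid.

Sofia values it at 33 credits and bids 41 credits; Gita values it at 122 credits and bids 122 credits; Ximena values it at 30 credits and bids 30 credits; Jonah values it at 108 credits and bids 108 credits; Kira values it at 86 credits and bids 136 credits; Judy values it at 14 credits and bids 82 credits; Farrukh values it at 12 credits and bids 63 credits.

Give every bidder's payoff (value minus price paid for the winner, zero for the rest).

Payoffs: Sofia 0 credits, Gita 0 credits, Ximena 0 credits, Jonah 0 credits, Kira -36 credits, Judy 0 credits, Farrukh 0 credits.

Ordered from highest: Kira 136 credits > Gita 122 credits > Jonah 108 credits > Judy 82 credits > Farrukh 63 credits > Sofia 41 credits > Ximena 30 credits.
Kira has the top bid and wins; the price is the second-highest bid, 122 credits.
Kira's payoff = 86 credits − 122 credits = -36 credits. All other bidders lose, so their payoff is 0.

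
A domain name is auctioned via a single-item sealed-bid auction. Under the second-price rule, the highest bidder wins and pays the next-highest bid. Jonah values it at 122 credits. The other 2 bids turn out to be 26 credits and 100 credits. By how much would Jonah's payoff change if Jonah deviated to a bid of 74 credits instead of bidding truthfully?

The highest competing bid is 100 credits.
Bidding truthfully at 122 credits: Jonah has the top bid, wins, and pays the second-highest bid 100 credits. Payoff = 122 credits − 100 credits = 22 credits.
Bidding 74 credits: the top bid is 100 credits (a rival), so Jonah loses. Payoff = 0 credits.
Change = 0 credits − 22 credits = -22 credits.

-22 credits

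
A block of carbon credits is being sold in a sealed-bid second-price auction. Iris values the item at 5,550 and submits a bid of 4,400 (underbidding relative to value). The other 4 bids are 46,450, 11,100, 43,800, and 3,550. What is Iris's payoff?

Payoff = 0.

Highest competing bid: 46,450.
Iris's bid 4,400 is not the highest, so Iris loses, pays nothing, and earns zero payoff.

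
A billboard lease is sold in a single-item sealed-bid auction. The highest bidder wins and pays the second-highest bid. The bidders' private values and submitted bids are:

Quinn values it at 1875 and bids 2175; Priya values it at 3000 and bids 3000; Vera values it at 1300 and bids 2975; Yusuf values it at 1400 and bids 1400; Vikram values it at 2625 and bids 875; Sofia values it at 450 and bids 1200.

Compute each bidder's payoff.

Bids in descending order: Priya 3000; Vera 2975; Quinn 2175; Yusuf 1400; Sofia 1200; Vikram 875.
Priya has the top bid and wins; the price is the second-highest bid, 2975.
Priya's payoff = 3000 − 2975 = 25. All other bidders lose, so their payoff is 0.

Quinn 0, Priya 25, Vera 0, Yusuf 0, Vikram 0, Sofia 0.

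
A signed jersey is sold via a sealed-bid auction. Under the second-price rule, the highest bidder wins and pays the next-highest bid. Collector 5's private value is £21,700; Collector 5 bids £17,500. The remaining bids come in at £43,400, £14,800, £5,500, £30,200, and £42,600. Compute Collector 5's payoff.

£0

Highest competing bid: £43,400.
Collector 5's bid £17,500 is not the highest, so Collector 5 loses, pays nothing, and earns zero payoff.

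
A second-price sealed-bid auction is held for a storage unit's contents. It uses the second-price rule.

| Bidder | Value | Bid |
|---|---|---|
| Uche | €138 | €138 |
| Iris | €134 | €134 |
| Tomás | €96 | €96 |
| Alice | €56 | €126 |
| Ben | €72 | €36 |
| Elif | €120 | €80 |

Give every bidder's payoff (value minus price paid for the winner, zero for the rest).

Sorted high to low: Uche €138 > Iris €134 > Alice €126 > Tomás €96 > Elif €80 > Ben €36.
Uche has the top bid and wins; the price is the second-highest bid, €134.
Uche's payoff = €138 − €134 = €4. All other bidders lose, so their payoff is 0.

Payoffs: Uche €4, Iris €0, Tomás €0, Alice €0, Ben €0, Elif €0.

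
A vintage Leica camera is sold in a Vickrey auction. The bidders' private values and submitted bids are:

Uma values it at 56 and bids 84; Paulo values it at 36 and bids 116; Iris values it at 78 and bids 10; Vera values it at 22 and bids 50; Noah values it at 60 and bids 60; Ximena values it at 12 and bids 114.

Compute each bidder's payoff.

Payoffs: Uma 0, Paulo -78, Iris 0, Vera 0, Noah 0, Ximena 0.

Ordered from highest: Paulo 116; Ximena 114; Uma 84; Noah 60; Vera 50; Iris 10.
Paulo has the top bid and wins; the price is the second-highest bid, 114.
Paulo's payoff = 36 − 114 = -78. All other bidders lose, so their payoff is 0.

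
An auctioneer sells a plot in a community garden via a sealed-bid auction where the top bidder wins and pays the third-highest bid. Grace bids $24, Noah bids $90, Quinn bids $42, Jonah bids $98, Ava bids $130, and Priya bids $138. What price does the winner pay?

$98

Ordered from highest: Priya $138 > Ava $130 > Jonah $98 > Noah $90 > Quinn $42 > Grace $24.
Priya is the highest bidder, so Priya wins.
Under the third-price rule, the price is the third-highest bid: $98.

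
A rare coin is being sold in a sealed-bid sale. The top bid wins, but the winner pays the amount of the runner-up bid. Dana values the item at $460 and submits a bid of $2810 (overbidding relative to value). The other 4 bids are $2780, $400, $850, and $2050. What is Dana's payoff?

Highest competing bid: $2780.
Dana's bid $2810 is the highest overall, so Dana wins and pays the second-highest bid, $2780.
Payoff = value − price = $460 − $2780 = -$2320.
Overbidding won the item at a price above value — truthful bidding would have avoided this loss.

-$2320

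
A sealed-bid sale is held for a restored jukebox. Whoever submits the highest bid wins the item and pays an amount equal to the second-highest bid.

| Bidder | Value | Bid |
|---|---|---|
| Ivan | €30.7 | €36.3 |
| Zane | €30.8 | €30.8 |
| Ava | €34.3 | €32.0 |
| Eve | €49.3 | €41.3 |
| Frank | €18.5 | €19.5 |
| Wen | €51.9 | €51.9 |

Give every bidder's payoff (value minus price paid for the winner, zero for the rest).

Ivan €0.0, Zane €0.0, Ava €0.0, Eve €0.0, Frank €0.0, Wen €10.6.

Bids in descending order: Wen €51.9, then Eve €41.3, then Ivan €36.3, then Ava €32.0, then Zane €30.8, then Frank €19.5.
Wen has the top bid and wins; the price is the second-highest bid, €41.3.
Wen's payoff = €51.9 − €41.3 = €10.6. All other bidders lose, so their payoff is 0.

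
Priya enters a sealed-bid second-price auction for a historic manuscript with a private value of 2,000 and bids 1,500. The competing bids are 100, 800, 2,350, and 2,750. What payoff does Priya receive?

Highest competing bid: 2,750.
Priya's bid 1,500 is not the highest, so Priya loses, pays nothing, and earns zero payoff.

Payoff = 0.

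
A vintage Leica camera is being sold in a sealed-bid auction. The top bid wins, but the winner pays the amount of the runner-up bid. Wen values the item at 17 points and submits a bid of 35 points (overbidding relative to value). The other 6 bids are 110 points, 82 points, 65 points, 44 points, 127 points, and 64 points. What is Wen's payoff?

0 points

Highest competing bid: 127 points.
Wen's bid 35 points is not the highest, so Wen loses, pays nothing, and earns zero payoff.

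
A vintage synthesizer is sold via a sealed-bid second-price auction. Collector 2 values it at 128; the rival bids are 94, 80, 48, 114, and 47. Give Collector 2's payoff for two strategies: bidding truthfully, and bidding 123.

The highest competing bid is 114.
Bidding truthfully at 128: Collector 2 has the top bid, wins, and pays the second-highest bid 114. Payoff = 128 − 114 = 14.
Bidding 123: Collector 2 has the top bid, wins, and pays the second-highest bid 114. Payoff = 128 − 114 = 14.
The bid only affects whether you win, not the price — here both bids land on the same side of the top rival bid, so the deviation is payoff-neutral.

(a) 14  (b) 14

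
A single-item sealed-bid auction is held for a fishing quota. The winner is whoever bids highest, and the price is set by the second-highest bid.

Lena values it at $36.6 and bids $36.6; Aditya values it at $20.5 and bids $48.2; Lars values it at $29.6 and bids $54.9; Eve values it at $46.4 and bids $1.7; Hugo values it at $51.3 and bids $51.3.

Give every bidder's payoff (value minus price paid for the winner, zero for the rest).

Lena $0.0, Aditya $0.0, Lars -$21.7, Eve $0.0, Hugo $0.0.

Ordered from highest: Lars $54.9 > Hugo $51.3 > Aditya $48.2 > Lena $36.6 > Eve $1.7.
Lars has the top bid and wins; the price is the second-highest bid, $51.3.
Lars's payoff = $29.6 − $51.3 = -$21.7. All other bidders lose, so their payoff is 0.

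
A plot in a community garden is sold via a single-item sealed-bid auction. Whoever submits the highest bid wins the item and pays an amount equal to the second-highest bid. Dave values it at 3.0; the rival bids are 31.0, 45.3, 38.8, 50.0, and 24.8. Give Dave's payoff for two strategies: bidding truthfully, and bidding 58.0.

The highest competing bid is 50.0.
Bidding truthfully at 3.0: the top bid is 50.0 (a rival), so Dave loses. Payoff = 0.0.
Bidding 58.0: Dave has the top bid, wins, and pays the second-highest bid 50.0. Payoff = 3.0 − 50.0 = -47.0.
This is the dominant-strategy logic: truthful bidding weakly beats any alternative.

Truthful: 0.0; alternative: -47.0.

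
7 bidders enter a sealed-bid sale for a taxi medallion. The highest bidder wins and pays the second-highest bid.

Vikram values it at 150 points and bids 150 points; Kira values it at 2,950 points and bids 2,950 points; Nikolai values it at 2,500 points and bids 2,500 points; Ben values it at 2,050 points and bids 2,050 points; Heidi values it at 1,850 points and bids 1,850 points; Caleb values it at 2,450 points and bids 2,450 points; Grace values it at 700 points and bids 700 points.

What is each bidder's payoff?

Sorted high to low: Kira 2,950 points; Nikolai 2,500 points; Caleb 2,450 points; Ben 2,050 points; Heidi 1,850 points; Grace 700 points; Vikram 150 points.
Kira has the top bid and wins; the price is the second-highest bid, 2,500 points.
Kira's payoff = 2,950 points − 2,500 points = 450 points. All other bidders lose, so their payoff is 0.

Vikram 0 points, Kira 450 points, Nikolai 0 points, Ben 0 points, Heidi 0 points, Caleb 0 points, Grace 0 points.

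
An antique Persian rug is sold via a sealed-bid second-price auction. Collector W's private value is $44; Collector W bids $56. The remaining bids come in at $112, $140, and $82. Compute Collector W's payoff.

Highest competing bid: $140.
Collector W's bid $56 is not the highest, so Collector W loses, pays nothing, and earns zero payoff.

Payoff = $0.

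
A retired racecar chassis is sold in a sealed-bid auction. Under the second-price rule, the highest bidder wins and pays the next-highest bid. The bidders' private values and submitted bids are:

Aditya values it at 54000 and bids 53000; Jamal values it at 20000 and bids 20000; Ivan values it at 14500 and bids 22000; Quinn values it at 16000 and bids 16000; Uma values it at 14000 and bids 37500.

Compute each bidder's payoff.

Ordered from highest: Aditya 53000, then Uma 37500, then Ivan 22000, then Jamal 20000, then Quinn 16000.
Aditya has the top bid and wins; the price is the second-highest bid, 37500.
Aditya's payoff = 54000 − 37500 = 16500. All other bidders lose, so their payoff is 0.

Payoffs: Aditya 16500, Jamal 0, Ivan 0, Quinn 0, Uma 0.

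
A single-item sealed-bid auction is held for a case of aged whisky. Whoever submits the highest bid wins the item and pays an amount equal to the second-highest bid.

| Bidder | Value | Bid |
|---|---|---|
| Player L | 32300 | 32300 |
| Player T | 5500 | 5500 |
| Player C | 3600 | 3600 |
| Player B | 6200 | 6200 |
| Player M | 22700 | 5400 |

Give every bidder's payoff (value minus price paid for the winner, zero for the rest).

Bids in descending order: Player L 32300 > Player B 6200 > Player T 5500 > Player M 5400 > Player C 3600.
Player L has the top bid and wins; the price is the second-highest bid, 6200.
Player L's payoff = 32300 − 6200 = 26100. All other bidders lose, so their payoff is 0.

Payoffs: Player L 26100, Player T 0, Player C 0, Player B 0, Player M 0.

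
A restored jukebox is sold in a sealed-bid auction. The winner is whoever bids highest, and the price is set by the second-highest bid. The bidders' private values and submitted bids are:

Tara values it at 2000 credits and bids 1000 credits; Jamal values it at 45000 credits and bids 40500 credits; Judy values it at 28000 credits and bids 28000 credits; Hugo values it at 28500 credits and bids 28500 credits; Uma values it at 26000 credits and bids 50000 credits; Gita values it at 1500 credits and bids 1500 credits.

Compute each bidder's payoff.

Tara 0 credits, Jamal 0 credits, Judy 0 credits, Hugo 0 credits, Uma -14500 credits, Gita 0 credits.

Sorted high to low: Uma 50000 credits > Jamal 40500 credits > Hugo 28500 credits > Judy 28000 credits > Gita 1500 credits > Tara 1000 credits.
Uma has the top bid and wins; the price is the second-highest bid, 40500 credits.
Uma's payoff = 26000 credits − 40500 credits = -14500 credits. All other bidders lose, so their payoff is 0.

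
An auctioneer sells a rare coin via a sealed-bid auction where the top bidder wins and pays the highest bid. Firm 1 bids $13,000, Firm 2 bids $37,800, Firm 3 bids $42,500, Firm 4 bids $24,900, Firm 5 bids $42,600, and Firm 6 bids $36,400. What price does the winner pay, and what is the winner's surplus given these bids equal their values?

Ranking the bids: Firm 5 $42,600 > Firm 3 $42,500 > Firm 2 $37,800 > Firm 6 $36,400 > Firm 4 $24,900 > Firm 1 $13,000.
Firm 5 is the highest bidder, so Firm 5 wins.
Under the first-price rule, the price is the highest bid: $42,600.
Surplus = $42,600 − $42,600 = $0.

The winner pays $42,600 for a surplus of $0.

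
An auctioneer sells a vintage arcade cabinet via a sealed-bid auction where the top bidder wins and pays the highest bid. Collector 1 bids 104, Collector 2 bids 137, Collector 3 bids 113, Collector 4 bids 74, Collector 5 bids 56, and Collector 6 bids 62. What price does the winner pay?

137

Bids in descending order: Collector 2 137, then Collector 3 113, then Collector 1 104, then Collector 4 74, then Collector 6 62, then Collector 5 56.
Collector 2 is the highest bidder, so Collector 2 wins.
Under the first-price rule, the price is the highest bid: 137.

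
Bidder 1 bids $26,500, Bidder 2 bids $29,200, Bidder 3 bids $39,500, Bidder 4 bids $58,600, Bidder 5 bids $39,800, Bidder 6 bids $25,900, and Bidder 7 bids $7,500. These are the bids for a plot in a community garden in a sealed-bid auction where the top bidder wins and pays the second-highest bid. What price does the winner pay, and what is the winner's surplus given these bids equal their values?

Price $39,800; surplus $18,800.

Sorted high to low: Bidder 4 $58,600; Bidder 5 $39,800; Bidder 3 $39,500; Bidder 2 $29,200; Bidder 1 $26,500; Bidder 6 $25,900; Bidder 7 $7,500.
Bidder 4 is the highest bidder, so Bidder 4 wins.
Under the second-price rule, the price is the second-highest bid: $39,800.
Surplus = $58,600 − $39,800 = $18,800.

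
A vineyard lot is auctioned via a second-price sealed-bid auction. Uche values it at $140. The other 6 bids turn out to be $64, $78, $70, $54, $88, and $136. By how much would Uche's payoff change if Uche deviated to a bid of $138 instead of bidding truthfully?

Change in payoff: $0.

The highest competing bid is $136.
Bidding truthfully at $140: Uche has the top bid, wins, and pays the second-highest bid $136. Payoff = $140 − $136 = $4.
Bidding $138: Uche has the top bid, wins, and pays the second-highest bid $136. Payoff = $140 − $136 = $4.
Change = $4 − $4 = $0.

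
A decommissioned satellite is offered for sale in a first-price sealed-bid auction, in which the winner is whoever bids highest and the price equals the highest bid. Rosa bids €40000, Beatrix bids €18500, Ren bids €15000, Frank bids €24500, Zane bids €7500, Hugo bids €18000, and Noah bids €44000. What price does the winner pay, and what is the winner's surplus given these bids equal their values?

Ranking the bids: Noah €44000, then Rosa €40000, then Frank €24500, then Beatrix €18500, then Hugo €18000, then Ren €15000, then Zane €7500.
Noah is the highest bidder, so Noah wins.
Under the first-price rule, the price is the highest bid: €44000.
Surplus = €44000 − €44000 = €0.

The winner pays €44000 for a surplus of €0.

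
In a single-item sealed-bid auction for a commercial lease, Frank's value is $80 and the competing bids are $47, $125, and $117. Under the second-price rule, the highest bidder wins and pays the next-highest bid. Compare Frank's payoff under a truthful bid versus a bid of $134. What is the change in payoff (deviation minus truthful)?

Payoff change: -$45.

The highest competing bid is $125.
Bidding truthfully at $80: the top bid is $125 (a rival), so Frank loses. Payoff = $0.
Bidding $134: Frank has the top bid, wins, and pays the second-highest bid $125. Payoff = $80 − $125 = -$45.
Change = -$45 − $0 = -$45.
This is the dominant-strategy logic: truthful bidding weakly beats any alternative.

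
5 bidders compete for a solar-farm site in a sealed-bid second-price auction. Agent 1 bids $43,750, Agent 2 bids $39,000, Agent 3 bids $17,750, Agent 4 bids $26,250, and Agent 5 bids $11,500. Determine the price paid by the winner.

Price paid: $39,000.

Bids in descending order: Agent 1 $43,750 > Agent 2 $39,000 > Agent 4 $26,250 > Agent 3 $17,750 > Agent 5 $11,500.
Agent 1 has the highest bid, so Agent 1 wins.
The second-highest bid is $39,000, so that is what Agent 1 pays.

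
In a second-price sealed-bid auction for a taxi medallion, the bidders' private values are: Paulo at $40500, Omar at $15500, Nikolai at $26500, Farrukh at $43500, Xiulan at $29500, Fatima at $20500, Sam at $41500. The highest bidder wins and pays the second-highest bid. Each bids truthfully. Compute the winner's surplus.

Winner's surplus: $2000.

Ordered from highest: Farrukh $43500, then Sam $41500, then Paulo $40500, then Xiulan $29500, then Nikolai $26500, then Fatima $20500, then Omar $15500.
Farrukh wins with the top bid and pays the second-highest, $41500.
Surplus = $43500 − $41500 = $2000.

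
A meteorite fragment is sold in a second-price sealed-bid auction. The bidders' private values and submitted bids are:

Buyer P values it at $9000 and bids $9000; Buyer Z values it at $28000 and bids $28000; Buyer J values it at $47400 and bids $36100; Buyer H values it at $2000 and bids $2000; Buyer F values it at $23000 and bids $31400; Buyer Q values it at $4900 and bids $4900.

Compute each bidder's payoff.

Bids in descending order: Buyer J $36100 > Buyer F $31400 > Buyer Z $28000 > Buyer P $9000 > Buyer Q $4900 > Buyer H $2000.
Buyer J has the top bid and wins; the price is the second-highest bid, $31400.
Buyer J's payoff = $47400 − $31400 = $16000. All other bidders lose, so their payoff is 0.

Payoffs: Buyer P $0, Buyer Z $0, Buyer J $16000, Buyer H $0, Buyer F $0, Buyer Q $0.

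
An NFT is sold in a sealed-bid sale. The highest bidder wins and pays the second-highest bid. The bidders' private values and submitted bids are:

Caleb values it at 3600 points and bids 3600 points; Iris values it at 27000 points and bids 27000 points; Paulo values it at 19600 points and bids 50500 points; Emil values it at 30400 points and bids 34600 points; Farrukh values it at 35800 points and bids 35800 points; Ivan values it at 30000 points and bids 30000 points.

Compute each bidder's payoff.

Sorted high to low: Paulo 50500 points > Farrukh 35800 points > Emil 34600 points > Ivan 30000 points > Iris 27000 points > Caleb 3600 points.
Paulo has the top bid and wins; the price is the second-highest bid, 35800 points.
Paulo's payoff = 19600 points − 35800 points = -16200 points. All other bidders lose, so their payoff is 0.

Payoffs: Caleb 0 points, Iris 0 points, Paulo -16200 points, Emil 0 points, Farrukh 0 points, Ivan 0 points.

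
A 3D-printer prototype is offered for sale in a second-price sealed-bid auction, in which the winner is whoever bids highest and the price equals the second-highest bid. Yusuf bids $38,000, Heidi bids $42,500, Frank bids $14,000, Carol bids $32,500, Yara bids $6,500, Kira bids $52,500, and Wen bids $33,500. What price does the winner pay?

Ordered from highest: Kira $52,500, then Heidi $42,500, then Yusuf $38,000, then Wen $33,500, then Carol $32,500, then Frank $14,000, then Yara $6,500.
Kira is the highest bidder, so Kira wins.
Under the second-price rule, the price is the second-highest bid: $42,500.

$42,500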